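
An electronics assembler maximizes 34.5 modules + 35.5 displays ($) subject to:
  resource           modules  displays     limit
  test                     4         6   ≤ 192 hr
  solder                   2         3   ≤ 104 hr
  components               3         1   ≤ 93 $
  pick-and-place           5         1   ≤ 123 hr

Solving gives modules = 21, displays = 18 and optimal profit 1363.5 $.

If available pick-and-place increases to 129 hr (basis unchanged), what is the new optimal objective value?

1378.5

Check each constraint at x*: test 192/192 (tight); solder 96/104 (slack 8); components 81/93 (slack 12); pick-and-place 123/123 (tight).
Since solder, components are not tight, their duals are 0.
The binding rows give the dual system: 4·y_test + 5·y_pick-and-place = 34.5 and 6·y_test + 1·y_pick-and-place = 35.5.
Solving: y_test = 5.5, y_pick-and-place = 2.5.
Δz = y_pick-and-place·Δb = 2.5 × (6) = 15, so new z* = 1363.5 + 15 = 1378.5.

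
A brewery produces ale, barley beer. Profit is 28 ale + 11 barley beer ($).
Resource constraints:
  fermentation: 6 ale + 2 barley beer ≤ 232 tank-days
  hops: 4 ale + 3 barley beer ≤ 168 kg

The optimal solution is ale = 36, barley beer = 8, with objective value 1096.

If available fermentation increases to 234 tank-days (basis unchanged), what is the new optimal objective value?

Both fermentation and hops are binding at x*.
The binding rows give the dual system: 6·y_fermentation + 4·y_hops = 28 and 2·y_fermentation + 3·y_hops = 11.
→ y_fermentation = 4 and y_hops = 1.
Δz = y_fermentation·Δb = 4 × (2) = 8, so new z* = 1096 + 8 = 1104.

1104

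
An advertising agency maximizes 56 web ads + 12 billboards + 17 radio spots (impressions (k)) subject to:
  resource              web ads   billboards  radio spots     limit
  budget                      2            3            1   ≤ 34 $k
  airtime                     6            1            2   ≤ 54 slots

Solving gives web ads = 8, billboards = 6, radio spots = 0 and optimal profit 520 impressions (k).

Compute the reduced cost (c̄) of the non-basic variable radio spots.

At the optimum: budget uses 34 of 34 (binding); airtime uses 54 of 54 (binding).
From A_Bᵀ y = c: 2·y_budget + 6·y_airtime = 56; 3·y_budget + 1·y_airtime = 12.
This yields shadow prices y_budget = 1, y_airtime = 9.
Reduced cost of radio spots: c₃ − yᵀa₃ = 17 − (1·1 + 9·2) = 17 − 19 = -2.

-2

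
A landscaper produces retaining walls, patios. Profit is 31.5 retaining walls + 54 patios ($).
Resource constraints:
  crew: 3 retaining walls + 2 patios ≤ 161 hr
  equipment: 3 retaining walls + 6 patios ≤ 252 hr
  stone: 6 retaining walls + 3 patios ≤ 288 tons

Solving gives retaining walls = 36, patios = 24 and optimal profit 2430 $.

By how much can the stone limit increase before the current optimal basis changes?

11.25

Binding constraints: equipment, stone. The basis is B = [[3,6],[6,3]] with det -27.
Per unit increase in stone, x* moves by d = (0.2222, -0.1111).
The basis stays optimal until crew becomes binding; allowable increase = 11.25 tons.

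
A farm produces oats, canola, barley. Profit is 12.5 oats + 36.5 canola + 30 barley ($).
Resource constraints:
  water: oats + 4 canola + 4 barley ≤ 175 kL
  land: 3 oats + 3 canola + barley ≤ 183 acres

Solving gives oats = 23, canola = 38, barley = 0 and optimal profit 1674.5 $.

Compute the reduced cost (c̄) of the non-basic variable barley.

-3.5

Both water and land are binding at x*.
From A_Bᵀ y = c: 1·y_water + 3·y_land = 12.5; 4·y_water + 3·y_land = 36.5.
→ y_water = 8 and y_land = 1.5.
Reduced cost of barley: c₃ − yᵀa₃ = 30 − (8·4 + 1.5·1) = 30 − 33.5 = -3.5.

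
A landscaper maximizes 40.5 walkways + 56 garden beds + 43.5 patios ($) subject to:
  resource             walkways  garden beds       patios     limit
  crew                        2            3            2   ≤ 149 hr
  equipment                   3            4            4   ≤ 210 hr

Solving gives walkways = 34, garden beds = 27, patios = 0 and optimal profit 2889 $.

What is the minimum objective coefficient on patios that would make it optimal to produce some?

50

Check each constraint at x*: crew 149/149 (tight); equipment 210/210 (tight).
Dual feasibility on the basic columns requires 2·y_crew + 3·y_equipment = 40.5, 3·y_crew + 4·y_equipment = 56.
→ y_crew = 6 and y_equipment = 9.5.
patios enters the basis when its profit ≥ yᵀa₃ = 6·2 + 9.5·4 = 50.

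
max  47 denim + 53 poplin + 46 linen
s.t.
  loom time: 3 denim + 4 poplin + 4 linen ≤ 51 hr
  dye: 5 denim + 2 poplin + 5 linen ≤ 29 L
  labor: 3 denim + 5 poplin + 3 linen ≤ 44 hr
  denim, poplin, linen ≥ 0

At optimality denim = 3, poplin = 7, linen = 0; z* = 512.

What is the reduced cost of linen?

Binding: dye and labor. Non-binding: loom time (14 unused).
Since loom time is not tight, its dual is 0.
The binding rows give the dual system: 5·y_dye + 3·y_labor = 47 and 2·y_dye + 5·y_labor = 53.
This yields shadow prices y_dye = 4, y_labor = 9.
Reduced cost of linen: c₃ − yᵀa₃ = 46 − (4·5 + 9·3) = 46 − 47 = -1.

-1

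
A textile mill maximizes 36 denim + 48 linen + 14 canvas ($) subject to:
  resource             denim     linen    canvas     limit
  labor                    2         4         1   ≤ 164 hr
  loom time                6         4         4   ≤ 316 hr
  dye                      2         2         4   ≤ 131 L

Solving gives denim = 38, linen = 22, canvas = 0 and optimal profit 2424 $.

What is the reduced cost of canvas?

-7

Binding: labor and loom time. Non-binding: dye (11 unused).
By complementary slackness, y = 0 for the non-binding constraint.
Dual feasibility on the basic columns requires 2·y_labor + 6·y_loom time = 36, 4·y_labor + 4·y_loom time = 48.
→ y_labor = 9 and y_loom time = 3.
Reduced cost of canvas: c₃ − yᵀa₃ = 14 − (9·1 + 3·4) = 14 − 21 = -7.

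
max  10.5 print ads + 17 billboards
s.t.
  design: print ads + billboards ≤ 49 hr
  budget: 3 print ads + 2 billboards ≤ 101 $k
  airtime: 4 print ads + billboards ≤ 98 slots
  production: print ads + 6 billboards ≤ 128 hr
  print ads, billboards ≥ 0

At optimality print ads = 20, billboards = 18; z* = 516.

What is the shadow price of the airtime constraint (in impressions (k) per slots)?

Check each constraint at x*: design 38/49 (slack 11); budget 96/101 (slack 5); airtime 98/98 (tight); production 128/128 (tight).
Slack constraints have shadow price 0 (complementary slackness).
From A_Bᵀ y = c: 4·y_airtime + 1·y_production = 10.5; 1·y_airtime + 6·y_production = 17.
Solving: y_airtime = 2, y_production = 2.5.
Shadow price of airtime = 2.

2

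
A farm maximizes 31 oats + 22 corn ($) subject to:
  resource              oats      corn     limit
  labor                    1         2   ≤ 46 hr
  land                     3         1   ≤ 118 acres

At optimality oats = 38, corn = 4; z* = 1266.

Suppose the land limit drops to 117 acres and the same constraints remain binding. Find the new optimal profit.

1258

Check each constraint at x*: labor 46/46 (tight); land 118/118 (tight).
Dual feasibility on the basic columns requires 1·y_labor + 3·y_land = 31, 2·y_labor + 1·y_land = 22.
→ y_labor = 7 and y_land = 8.
Δz = y_land·Δb = 8 × (-1) = -8, so new z* = 1266 − 8 = 1258.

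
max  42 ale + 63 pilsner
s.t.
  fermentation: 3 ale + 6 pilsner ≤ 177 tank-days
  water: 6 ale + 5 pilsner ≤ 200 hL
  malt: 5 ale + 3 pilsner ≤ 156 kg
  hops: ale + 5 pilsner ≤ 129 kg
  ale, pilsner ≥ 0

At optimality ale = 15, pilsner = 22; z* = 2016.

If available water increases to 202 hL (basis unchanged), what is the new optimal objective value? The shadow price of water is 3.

2022

Δb = 2, so new z* = 2016 + (3)·(2) = 2016 + 6 = 2022.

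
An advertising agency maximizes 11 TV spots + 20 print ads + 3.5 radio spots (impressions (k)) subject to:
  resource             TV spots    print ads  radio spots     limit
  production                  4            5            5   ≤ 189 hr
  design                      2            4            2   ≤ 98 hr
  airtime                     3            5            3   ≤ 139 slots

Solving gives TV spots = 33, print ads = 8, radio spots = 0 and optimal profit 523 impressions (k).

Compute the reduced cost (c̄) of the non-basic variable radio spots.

At the optimum: production uses 172 of 189 (slack = 17); design uses 98 of 98 (binding); airtime uses 139 of 139 (binding).
Since production is not tight, its dual is 0.
The binding rows give the dual system: 2·y_design + 3·y_airtime = 11 and 4·y_design + 5·y_airtime = 20.
This yields shadow prices y_design = 2.5, y_airtime = 2.
Reduced cost of radio spots: c₃ − yᵀa₃ = 3.5 − (2.5·2 + 2·3) = 3.5 − 11 = -7.5.

-7.5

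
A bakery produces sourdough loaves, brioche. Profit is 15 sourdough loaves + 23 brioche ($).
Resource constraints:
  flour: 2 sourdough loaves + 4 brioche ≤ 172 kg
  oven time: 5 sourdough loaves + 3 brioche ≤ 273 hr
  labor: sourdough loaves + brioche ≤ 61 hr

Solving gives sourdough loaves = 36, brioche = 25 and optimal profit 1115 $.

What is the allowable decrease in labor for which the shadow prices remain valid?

Binding constraints: flour, labor. The basis is B = [[2,4],[1,1]] with det -2.
Per unit decrease in labor, x* moves by d = (-2, 1).
The basis stays optimal until sourdough loaves reaches 0; allowable decrease = 18 hr.

18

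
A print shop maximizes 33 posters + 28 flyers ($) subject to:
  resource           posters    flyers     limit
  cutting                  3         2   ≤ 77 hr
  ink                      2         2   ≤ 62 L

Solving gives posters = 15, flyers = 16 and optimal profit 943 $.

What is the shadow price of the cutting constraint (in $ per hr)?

5

Check each constraint at x*: cutting 77/77 (tight); ink 62/62 (tight).
The binding rows give the dual system: 3·y_cutting + 2·y_ink = 33 and 2·y_cutting + 2·y_ink = 28.
→ y_cutting = 5 and y_ink = 9.
Shadow price of cutting = 5.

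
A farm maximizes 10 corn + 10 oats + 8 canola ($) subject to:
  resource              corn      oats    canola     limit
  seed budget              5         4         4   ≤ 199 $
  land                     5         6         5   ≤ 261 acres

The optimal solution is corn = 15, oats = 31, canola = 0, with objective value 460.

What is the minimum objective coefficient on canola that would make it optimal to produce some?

At the optimum: seed budget uses 199 of 199 (binding); land uses 261 of 261 (binding).
From A_Bᵀ y = c: 5·y_seed budget + 5·y_land = 10; 4·y_seed budget + 6·y_land = 10.
This yields shadow prices y_seed budget = 1, y_land = 1.
canola enters the basis when its profit ≥ yᵀa₃ = 1·4 + 1·5 = 9.

9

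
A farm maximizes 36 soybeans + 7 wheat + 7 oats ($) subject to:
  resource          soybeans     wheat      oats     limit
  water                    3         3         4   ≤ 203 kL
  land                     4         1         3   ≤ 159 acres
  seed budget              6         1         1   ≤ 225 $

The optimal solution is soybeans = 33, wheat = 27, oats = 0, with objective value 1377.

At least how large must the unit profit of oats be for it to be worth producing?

13

At the optimum: water uses 180 of 203 (slack = 23); land uses 159 of 159 (binding); seed budget uses 225 of 225 (binding).
Since water is not tight, its dual is 0.
From A_Bᵀ y = c: 4·y_land + 6·y_seed budget = 36; 1·y_land + 1·y_seed budget = 7.
This yields shadow prices y_land = 3, y_seed budget = 4.
oats enters the basis when its profit ≥ yᵀa₃ = 3·3 + 4·1 = 13.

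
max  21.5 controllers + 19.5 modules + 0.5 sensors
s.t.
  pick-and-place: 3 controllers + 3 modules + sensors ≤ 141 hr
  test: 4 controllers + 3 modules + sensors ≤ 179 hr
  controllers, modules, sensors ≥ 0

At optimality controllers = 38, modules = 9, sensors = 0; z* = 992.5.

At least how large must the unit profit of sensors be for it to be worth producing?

Check each constraint at x*: pick-and-place 141/141 (tight); test 179/179 (tight).
Dual feasibility on the basic columns requires 3·y_pick-and-place + 4·y_test = 21.5, 3·y_pick-and-place + 3·y_test = 19.5.
→ y_pick-and-place = 4.5 and y_test = 2.
sensors enters the basis when its profit ≥ yᵀa₃ = 4.5·1 + 2·1 = 6.5.

6.5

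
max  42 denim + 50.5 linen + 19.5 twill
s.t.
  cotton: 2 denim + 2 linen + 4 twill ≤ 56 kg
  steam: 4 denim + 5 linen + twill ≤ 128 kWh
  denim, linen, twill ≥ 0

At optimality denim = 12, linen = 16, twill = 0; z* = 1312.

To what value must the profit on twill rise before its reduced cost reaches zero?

Both cotton and steam are binding at x*.
Dual feasibility on the basic columns requires 2·y_cotton + 4·y_steam = 42, 2·y_cotton + 5·y_steam = 50.5.
→ y_cotton = 4 and y_steam = 8.5.
twill enters the basis when its profit ≥ yᵀa₃ = 4·4 + 8.5·1 = 24.5.

24.5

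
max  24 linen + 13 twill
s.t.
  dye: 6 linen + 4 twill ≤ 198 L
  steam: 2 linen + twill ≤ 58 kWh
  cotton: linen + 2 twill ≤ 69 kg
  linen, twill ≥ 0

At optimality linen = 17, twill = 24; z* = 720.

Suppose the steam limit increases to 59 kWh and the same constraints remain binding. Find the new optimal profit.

At the optimum: dye uses 198 of 198 (binding); steam uses 58 of 58 (binding); cotton uses 65 of 69 (slack = 4).
Slack constraints have shadow price 0 (complementary slackness).
Dual feasibility on the basic columns requires 6·y_dye + 2·y_steam = 24, 4·y_dye + 1·y_steam = 13.
This yields shadow prices y_dye = 1, y_steam = 9.
Δz = y_steam·Δb = 9 × (1) = 9, so new z* = 720 + 9 = 729.

729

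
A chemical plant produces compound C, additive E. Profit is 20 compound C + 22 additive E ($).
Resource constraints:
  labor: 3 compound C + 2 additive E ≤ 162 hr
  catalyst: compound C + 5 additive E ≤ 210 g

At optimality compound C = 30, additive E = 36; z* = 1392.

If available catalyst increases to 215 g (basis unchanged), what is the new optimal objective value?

Both labor and catalyst are binding at x*.
From A_Bᵀ y = c: 3·y_labor + 1·y_catalyst = 20; 2·y_labor + 5·y_catalyst = 22.
Solving: y_labor = 6, y_catalyst = 2.
Δz = y_catalyst·Δb = 2 × (5) = 10, so new z* = 1392 + 10 = 1402.

1402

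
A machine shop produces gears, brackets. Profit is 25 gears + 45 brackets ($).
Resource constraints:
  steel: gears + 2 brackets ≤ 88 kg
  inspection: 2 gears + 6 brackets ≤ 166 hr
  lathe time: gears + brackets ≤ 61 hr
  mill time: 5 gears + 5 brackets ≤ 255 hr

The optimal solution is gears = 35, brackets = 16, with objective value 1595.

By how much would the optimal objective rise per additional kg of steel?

0

Binding: inspection and mill time. Non-binding: steel (21 unused), lathe time (10 unused).
Slack constraints have shadow price 0 (complementary slackness).
Dual feasibility on the basic columns requires 2·y_inspection + 5·y_mill time = 25, 6·y_inspection + 5·y_mill time = 45.
This yields shadow prices y_inspection = 5, y_mill time = 3.
Shadow price of steel = 0.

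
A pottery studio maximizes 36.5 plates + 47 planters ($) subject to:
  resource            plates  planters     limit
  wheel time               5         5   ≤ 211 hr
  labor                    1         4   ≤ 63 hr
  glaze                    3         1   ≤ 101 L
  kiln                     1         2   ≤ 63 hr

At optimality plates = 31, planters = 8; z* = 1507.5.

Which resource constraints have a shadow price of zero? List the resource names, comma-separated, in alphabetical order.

wheel time: 195/211 (slack 16)
labor: 63/63 (binding)
glaze: 101/101 (binding)
kiln: 47/63 (slack 16)
By complementary slackness, a constraint with positive slack has shadow price 0 → kiln, wheel time.

kiln, wheel time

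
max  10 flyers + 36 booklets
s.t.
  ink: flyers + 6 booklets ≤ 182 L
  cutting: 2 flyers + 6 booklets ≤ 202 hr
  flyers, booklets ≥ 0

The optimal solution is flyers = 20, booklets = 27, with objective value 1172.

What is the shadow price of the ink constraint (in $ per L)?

Check each constraint at x*: ink 182/182 (tight); cutting 202/202 (tight).
The binding rows give the dual system: 1·y_ink + 2·y_cutting = 10 and 6·y_ink + 6·y_cutting = 36.
Solving: y_ink = 2, y_cutting = 4.
Shadow price of ink = 2.

2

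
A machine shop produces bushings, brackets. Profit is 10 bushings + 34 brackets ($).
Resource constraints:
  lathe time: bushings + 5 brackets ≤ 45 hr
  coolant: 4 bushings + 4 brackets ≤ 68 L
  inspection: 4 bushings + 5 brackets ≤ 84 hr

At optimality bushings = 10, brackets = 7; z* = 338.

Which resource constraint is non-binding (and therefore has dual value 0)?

lathe time: 45/45 (binding)
coolant: 68/68 (binding)
inspection: 75/84 (slack 9)
By complementary slackness, a constraint with positive slack has shadow price 0 → inspection.

inspection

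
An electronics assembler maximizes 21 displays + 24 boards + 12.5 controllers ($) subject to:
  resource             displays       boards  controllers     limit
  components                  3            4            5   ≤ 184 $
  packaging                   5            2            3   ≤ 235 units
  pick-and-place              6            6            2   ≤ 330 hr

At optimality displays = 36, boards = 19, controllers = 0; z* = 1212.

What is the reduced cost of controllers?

-6.5

Check each constraint at x*: components 184/184 (tight); packaging 218/235 (slack 17); pick-and-place 330/330 (tight).
Since packaging is not tight, its dual is 0.
Dual feasibility on the basic columns requires 3·y_components + 6·y_pick-and-place = 21, 4·y_components + 6·y_pick-and-place = 24.
This yields shadow prices y_components = 3, y_pick-and-place = 2.
Reduced cost of controllers: c₃ − yᵀa₃ = 12.5 − (3·5 + 2·2) = 12.5 − 19 = -6.5.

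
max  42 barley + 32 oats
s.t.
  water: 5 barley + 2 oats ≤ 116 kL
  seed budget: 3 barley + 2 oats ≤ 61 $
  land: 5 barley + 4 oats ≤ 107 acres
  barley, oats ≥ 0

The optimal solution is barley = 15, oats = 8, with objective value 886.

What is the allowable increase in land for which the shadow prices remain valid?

15

Binding constraints: seed budget, land. The basis is B = [[3,2],[5,4]] with det 2.
Per unit increase in land, x* moves by d = (-1, 1.5).
The basis stays optimal until barley reaches 0; allowable increase = 15 acres.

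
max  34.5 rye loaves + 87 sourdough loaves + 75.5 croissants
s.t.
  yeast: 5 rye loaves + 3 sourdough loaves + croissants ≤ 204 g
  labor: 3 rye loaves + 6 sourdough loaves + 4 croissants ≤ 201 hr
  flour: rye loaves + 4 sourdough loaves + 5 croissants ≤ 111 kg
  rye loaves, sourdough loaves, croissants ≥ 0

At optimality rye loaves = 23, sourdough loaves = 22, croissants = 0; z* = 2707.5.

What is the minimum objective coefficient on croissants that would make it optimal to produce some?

79

At the optimum: yeast uses 181 of 204 (slack = 23); labor uses 201 of 201 (binding); flour uses 111 of 111 (binding).
Slack constraints have shadow price 0 (complementary slackness).
From A_Bᵀ y = c: 3·y_labor + 1·y_flour = 34.5; 6·y_labor + 4·y_flour = 87.
Solving: y_labor = 8.5, y_flour = 9.
croissants enters the basis when its profit ≥ yᵀa₃ = 8.5·4 + 9·5 = 79.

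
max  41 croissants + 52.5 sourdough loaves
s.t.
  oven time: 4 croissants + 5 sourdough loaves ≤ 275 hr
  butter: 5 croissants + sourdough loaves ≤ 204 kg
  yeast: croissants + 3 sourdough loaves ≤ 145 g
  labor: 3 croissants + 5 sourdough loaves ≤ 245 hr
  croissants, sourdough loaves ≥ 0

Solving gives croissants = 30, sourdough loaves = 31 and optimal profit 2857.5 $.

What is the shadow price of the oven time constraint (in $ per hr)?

9.5

Check each constraint at x*: oven time 275/275 (tight); butter 181/204 (slack 23); yeast 123/145 (slack 22); labor 245/245 (tight).
Slack constraints have shadow price 0 (complementary slackness).
Dual feasibility on the basic columns requires 4·y_oven time + 3·y_labor = 41, 5·y_oven time + 5·y_labor = 52.5.
This yields shadow prices y_oven time = 9.5, y_labor = 1.
Shadow price of oven time = 9.5.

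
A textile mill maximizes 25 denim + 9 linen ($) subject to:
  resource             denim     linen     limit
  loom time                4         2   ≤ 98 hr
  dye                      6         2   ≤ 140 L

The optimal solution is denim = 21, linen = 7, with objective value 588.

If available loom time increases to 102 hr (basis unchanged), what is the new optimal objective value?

592

At the optimum: loom time uses 98 of 98 (binding); dye uses 140 of 140 (binding).
Dual feasibility on the basic columns requires 4·y_loom time + 6·y_dye = 25, 2·y_loom time + 2·y_dye = 9.
→ y_loom time = 1 and y_dye = 3.5.
Δz = y_loom time·Δb = 1 × (4) = 4, so new z* = 588 + 4 = 592.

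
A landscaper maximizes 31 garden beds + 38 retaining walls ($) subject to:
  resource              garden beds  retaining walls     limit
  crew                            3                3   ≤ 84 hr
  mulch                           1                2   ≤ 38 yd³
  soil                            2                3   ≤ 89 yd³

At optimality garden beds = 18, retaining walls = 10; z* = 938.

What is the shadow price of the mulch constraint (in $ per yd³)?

At the optimum: crew uses 84 of 84 (binding); mulch uses 38 of 38 (binding); soil uses 66 of 89 (slack = 23).
By complementary slackness, y = 0 for the non-binding constraint.
Dual feasibility on the basic columns requires 3·y_crew + 1·y_mulch = 31, 3·y_crew + 2·y_mulch = 38.
This yields shadow prices y_crew = 8, y_mulch = 7.
Shadow price of mulch = 7.

7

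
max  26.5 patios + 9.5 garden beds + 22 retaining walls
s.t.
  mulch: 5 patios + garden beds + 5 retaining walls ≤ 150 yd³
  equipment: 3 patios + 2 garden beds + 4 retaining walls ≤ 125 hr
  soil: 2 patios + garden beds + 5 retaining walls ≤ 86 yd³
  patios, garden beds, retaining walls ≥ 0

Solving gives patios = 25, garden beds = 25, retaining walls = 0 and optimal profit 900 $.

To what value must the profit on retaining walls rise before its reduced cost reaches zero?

29.5

Check each constraint at x*: mulch 150/150 (tight); equipment 125/125 (tight); soil 75/86 (slack 11).
Since soil is not tight, its dual is 0.
Dual feasibility on the basic columns requires 5·y_mulch + 3·y_equipment = 26.5, 1·y_mulch + 2·y_equipment = 9.5.
→ y_mulch = 3.5 and y_equipment = 3.
retaining walls enters the basis when its profit ≥ yᵀa₃ = 3.5·5 + 3·4 = 29.5.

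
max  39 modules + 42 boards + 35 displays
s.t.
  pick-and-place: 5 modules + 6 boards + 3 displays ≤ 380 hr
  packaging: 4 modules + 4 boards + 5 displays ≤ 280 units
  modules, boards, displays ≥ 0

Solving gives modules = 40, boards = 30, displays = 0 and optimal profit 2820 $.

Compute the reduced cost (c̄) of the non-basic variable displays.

Check each constraint at x*: pick-and-place 380/380 (tight); packaging 280/280 (tight).
Dual feasibility on the basic columns requires 5·y_pick-and-place + 4·y_packaging = 39, 6·y_pick-and-place + 4·y_packaging = 42.
This yields shadow prices y_pick-and-place = 3, y_packaging = 6.
Reduced cost of displays: c₃ − yᵀa₃ = 35 − (3·3 + 6·5) = 35 − 39 = -4.

-4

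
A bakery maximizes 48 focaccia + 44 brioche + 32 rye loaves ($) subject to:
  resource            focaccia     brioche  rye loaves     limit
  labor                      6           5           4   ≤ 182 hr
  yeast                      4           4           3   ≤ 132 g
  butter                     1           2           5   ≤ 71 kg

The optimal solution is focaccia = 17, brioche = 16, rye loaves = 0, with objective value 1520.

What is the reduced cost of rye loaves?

-2

At the optimum: labor uses 182 of 182 (binding); yeast uses 132 of 132 (binding); butter uses 49 of 71 (slack = 22).
Since butter is not tight, its dual is 0.
From A_Bᵀ y = c: 6·y_labor + 4·y_yeast = 48; 5·y_labor + 4·y_yeast = 44.
This yields shadow prices y_labor = 4, y_yeast = 6.
Reduced cost of rye loaves: c₃ − yᵀa₃ = 32 − (4·4 + 6·3) = 32 − 34 = -2.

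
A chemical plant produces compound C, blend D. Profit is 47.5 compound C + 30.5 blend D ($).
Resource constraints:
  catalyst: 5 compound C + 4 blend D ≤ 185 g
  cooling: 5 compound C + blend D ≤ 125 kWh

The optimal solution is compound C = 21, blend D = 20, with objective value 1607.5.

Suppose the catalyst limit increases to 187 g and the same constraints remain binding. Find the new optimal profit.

1621.5

At the optimum: catalyst uses 185 of 185 (binding); cooling uses 125 of 125 (binding).
The binding rows give the dual system: 5·y_catalyst + 5·y_cooling = 47.5 and 4·y_catalyst + 1·y_cooling = 30.5.
Solving: y_catalyst = 7, y_cooling = 2.5.
Δz = y_catalyst·Δb = 7 × (2) = 14, so new z* = 1607.5 + 14 = 1621.5.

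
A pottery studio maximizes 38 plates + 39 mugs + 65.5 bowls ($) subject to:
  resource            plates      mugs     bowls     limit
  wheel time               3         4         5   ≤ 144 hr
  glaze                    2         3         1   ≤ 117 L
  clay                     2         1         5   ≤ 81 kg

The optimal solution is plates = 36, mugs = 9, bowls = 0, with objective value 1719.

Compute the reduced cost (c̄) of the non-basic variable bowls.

At the optimum: wheel time uses 144 of 144 (binding); glaze uses 99 of 117 (slack = 18); clay uses 81 of 81 (binding).
Since glaze is not tight, its dual is 0.
Dual feasibility on the basic columns requires 3·y_wheel time + 2·y_clay = 38, 4·y_wheel time + 1·y_clay = 39.
→ y_wheel time = 8 and y_clay = 7.
Reduced cost of bowls: c₃ − yᵀa₃ = 65.5 − (8·5 + 7·5) = 65.5 − 75 = -9.5.

-9.5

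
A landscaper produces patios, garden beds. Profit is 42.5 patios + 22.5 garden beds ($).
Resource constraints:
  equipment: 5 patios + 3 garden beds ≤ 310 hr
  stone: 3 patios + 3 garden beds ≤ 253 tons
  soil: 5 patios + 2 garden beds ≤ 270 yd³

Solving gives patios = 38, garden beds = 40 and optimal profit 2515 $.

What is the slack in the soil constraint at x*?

soil used = 5·38 + 2·40 = 270; slack = 270 − 270 = 0.

0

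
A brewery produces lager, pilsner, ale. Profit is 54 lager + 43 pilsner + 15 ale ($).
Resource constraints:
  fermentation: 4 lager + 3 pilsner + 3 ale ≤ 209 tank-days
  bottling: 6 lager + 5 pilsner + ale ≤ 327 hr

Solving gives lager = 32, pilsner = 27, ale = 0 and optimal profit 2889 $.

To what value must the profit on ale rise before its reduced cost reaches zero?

Check each constraint at x*: fermentation 209/209 (tight); bottling 327/327 (tight).
Dual feasibility on the basic columns requires 4·y_fermentation + 6·y_bottling = 54, 3·y_fermentation + 5·y_bottling = 43.
This yields shadow prices y_fermentation = 6, y_bottling = 5.
ale enters the basis when its profit ≥ yᵀa₃ = 6·3 + 5·1 = 23.

23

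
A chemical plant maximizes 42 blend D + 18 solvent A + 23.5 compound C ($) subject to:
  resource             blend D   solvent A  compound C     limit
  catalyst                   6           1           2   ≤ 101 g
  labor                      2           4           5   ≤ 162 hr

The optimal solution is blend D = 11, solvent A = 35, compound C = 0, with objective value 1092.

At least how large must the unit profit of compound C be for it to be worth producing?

Check each constraint at x*: catalyst 101/101 (tight); labor 162/162 (tight).
Dual feasibility on the basic columns requires 6·y_catalyst + 2·y_labor = 42, 1·y_catalyst + 4·y_labor = 18.
Solving: y_catalyst = 6, y_labor = 3.
compound C enters the basis when its profit ≥ yᵀa₃ = 6·2 + 3·5 = 27.

27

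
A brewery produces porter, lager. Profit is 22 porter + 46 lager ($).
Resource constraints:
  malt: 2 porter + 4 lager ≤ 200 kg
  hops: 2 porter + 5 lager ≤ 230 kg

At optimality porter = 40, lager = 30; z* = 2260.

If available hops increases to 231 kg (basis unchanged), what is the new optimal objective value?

2262

At the optimum: malt uses 200 of 200 (binding); hops uses 230 of 230 (binding).
The binding rows give the dual system: 2·y_malt + 2·y_hops = 22 and 4·y_malt + 5·y_hops = 46.
Solving: y_malt = 9, y_hops = 2.
Δz = y_hops·Δb = 2 × (1) = 2, so new z* = 2260 + 2 = 2262.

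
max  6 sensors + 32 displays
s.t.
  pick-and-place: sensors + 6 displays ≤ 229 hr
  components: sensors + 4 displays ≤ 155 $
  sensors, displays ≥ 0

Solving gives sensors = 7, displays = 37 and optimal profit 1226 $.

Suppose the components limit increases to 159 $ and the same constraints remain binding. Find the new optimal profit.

At the optimum: pick-and-place uses 229 of 229 (binding); components uses 155 of 155 (binding).
Dual feasibility on the basic columns requires 1·y_pick-and-place + 1·y_components = 6, 6·y_pick-and-place + 4·y_components = 32.
This yields shadow prices y_pick-and-place = 4, y_components = 2.
Δz = y_components·Δb = 2 × (4) = 8, so new z* = 1226 + 8 = 1234.

1234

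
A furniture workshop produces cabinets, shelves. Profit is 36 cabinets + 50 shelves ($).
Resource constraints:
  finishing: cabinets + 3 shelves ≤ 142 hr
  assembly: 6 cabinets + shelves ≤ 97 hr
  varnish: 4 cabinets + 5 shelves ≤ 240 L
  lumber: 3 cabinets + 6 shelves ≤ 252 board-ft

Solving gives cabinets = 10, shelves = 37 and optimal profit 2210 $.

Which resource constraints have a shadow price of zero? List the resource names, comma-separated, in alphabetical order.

finishing: 121/142 (slack 21)
assembly: 97/97 (binding)
varnish: 225/240 (slack 15)
lumber: 252/252 (binding)
By complementary slackness, a constraint with positive slack has shadow price 0 → finishing, varnish.

finishing, varnish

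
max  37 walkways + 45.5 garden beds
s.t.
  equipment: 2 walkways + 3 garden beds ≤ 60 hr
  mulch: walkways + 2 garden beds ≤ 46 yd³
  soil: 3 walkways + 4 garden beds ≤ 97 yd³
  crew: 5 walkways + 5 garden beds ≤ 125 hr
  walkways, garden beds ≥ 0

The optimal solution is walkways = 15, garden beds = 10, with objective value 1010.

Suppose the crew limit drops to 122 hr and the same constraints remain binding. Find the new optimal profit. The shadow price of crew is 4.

998

Δb = -3, so new z* = 1010 + (4)·(-3) = 1010 − 12 = 998.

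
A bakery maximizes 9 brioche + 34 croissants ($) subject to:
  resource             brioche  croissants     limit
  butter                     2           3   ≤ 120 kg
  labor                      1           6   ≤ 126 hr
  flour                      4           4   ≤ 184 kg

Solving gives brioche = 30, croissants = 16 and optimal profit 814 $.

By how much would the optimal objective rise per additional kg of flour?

Check each constraint at x*: butter 108/120 (slack 12); labor 126/126 (tight); flour 184/184 (tight).
Since butter is not tight, its dual is 0.
Dual feasibility on the basic columns requires 1·y_labor + 4·y_flour = 9, 6·y_labor + 4·y_flour = 34.
This yields shadow prices y_labor = 5, y_flour = 1.
Shadow price of flour = 1.

1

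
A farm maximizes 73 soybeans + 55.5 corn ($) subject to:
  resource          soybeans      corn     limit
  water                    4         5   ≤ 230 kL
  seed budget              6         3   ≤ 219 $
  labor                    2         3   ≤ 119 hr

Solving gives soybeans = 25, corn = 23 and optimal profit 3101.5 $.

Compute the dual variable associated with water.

Binding: seed budget and labor. Non-binding: water (15 unused).
Since water is not tight, its dual is 0.
The binding rows give the dual system: 6·y_seed budget + 2·y_labor = 73 and 3·y_seed budget + 3·y_labor = 55.5.
→ y_seed budget = 9 and y_labor = 9.5.
Shadow price of water = 0.

0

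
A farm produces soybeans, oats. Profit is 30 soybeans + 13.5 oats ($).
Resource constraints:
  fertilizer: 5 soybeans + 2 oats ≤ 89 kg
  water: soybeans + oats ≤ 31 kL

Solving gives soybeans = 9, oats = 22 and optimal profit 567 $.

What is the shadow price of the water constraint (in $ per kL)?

At the optimum: fertilizer uses 89 of 89 (binding); water uses 31 of 31 (binding).
From A_Bᵀ y = c: 5·y_fertilizer + 1·y_water = 30; 2·y_fertilizer + 1·y_water = 13.5.
Solving: y_fertilizer = 5.5, y_water = 2.5.
Shadow price of water = 2.5.

2.5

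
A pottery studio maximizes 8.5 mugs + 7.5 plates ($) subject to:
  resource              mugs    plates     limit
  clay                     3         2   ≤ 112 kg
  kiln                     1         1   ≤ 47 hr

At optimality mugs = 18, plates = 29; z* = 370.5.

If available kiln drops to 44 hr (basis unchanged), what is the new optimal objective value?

At the optimum: clay uses 112 of 112 (binding); kiln uses 47 of 47 (binding).
Dual feasibility on the basic columns requires 3·y_clay + 1·y_kiln = 8.5, 2·y_clay + 1·y_kiln = 7.5.
This yields shadow prices y_clay = 1, y_kiln = 5.5.
Δz = y_kiln·Δb = 5.5 × (-3) = -16.5, so new z* = 370.5 − 16.5 = 354.

354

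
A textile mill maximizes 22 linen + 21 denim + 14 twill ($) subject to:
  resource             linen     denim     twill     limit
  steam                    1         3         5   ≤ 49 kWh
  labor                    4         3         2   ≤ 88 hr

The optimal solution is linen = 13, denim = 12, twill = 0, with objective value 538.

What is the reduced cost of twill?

-6

At the optimum: steam uses 49 of 49 (binding); labor uses 88 of 88 (binding).
Dual feasibility on the basic columns requires 1·y_steam + 4·y_labor = 22, 3·y_steam + 3·y_labor = 21.
Solving: y_steam = 2, y_labor = 5.
Reduced cost of twill: c₃ − yᵀa₃ = 14 − (2·5 + 5·2) = 14 − 20 = -6.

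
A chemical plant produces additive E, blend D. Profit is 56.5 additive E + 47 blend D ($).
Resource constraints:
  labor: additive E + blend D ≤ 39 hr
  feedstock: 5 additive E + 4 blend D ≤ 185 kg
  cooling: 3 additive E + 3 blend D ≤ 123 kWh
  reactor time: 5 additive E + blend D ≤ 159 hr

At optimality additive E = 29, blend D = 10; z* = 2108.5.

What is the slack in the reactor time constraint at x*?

reactor time used = 5·29 + 1·10 = 155; slack = 159 − 155 = 4.

4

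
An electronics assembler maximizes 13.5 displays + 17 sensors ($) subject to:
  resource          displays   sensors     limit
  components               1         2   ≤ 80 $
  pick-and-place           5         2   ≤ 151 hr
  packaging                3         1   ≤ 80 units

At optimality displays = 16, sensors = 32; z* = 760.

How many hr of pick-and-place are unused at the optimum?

7

pick-and-place used = 5·16 + 2·32 = 144; slack = 151 − 144 = 7.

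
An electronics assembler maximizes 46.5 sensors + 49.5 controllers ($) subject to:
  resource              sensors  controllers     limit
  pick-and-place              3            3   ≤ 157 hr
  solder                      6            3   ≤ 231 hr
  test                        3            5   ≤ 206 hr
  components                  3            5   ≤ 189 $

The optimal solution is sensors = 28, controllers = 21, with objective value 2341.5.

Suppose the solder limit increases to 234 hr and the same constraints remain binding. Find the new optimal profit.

2353.5

Binding: solder and components. Non-binding: pick-and-place (10 unused), test (17 unused).
Slack constraints have shadow price 0 (complementary slackness).
The binding rows give the dual system: 6·y_solder + 3·y_components = 46.5 and 3·y_solder + 5·y_components = 49.5.
Solving: y_solder = 4, y_components = 7.5.
Δz = y_solder·Δb = 4 × (3) = 12, so new z* = 2341.5 + 12 = 2353.5.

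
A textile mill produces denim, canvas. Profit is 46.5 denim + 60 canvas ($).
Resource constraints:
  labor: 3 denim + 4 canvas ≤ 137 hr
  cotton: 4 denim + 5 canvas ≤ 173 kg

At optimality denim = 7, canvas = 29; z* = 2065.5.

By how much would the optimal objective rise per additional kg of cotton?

6

At the optimum: labor uses 137 of 137 (binding); cotton uses 173 of 173 (binding).
Dual feasibility on the basic columns requires 3·y_labor + 4·y_cotton = 46.5, 4·y_labor + 5·y_cotton = 60.
This yields shadow prices y_labor = 7.5, y_cotton = 6.
Shadow price of cotton = 6.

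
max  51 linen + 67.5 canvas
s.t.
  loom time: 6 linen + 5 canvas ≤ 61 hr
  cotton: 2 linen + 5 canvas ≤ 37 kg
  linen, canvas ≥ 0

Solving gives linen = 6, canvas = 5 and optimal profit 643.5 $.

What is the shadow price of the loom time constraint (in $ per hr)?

At the optimum: loom time uses 61 of 61 (binding); cotton uses 37 of 37 (binding).
From A_Bᵀ y = c: 6·y_loom time + 2·y_cotton = 51; 5·y_loom time + 5·y_cotton = 67.5.
Solving: y_loom time = 6, y_cotton = 7.5.
Shadow price of loom time = 6.

6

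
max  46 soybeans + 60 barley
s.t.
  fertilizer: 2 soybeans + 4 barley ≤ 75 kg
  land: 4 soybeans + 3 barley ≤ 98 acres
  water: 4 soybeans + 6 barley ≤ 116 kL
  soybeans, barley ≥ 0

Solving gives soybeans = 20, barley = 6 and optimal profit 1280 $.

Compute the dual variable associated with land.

3

At the optimum: fertilizer uses 64 of 75 (slack = 11); land uses 98 of 98 (binding); water uses 116 of 116 (binding).
By complementary slackness, y = 0 for the non-binding constraint.
Dual feasibility on the basic columns requires 4·y_land + 4·y_water = 46, 3·y_land + 6·y_water = 60.
This yields shadow prices y_land = 3, y_water = 8.5.
Shadow price of land = 3.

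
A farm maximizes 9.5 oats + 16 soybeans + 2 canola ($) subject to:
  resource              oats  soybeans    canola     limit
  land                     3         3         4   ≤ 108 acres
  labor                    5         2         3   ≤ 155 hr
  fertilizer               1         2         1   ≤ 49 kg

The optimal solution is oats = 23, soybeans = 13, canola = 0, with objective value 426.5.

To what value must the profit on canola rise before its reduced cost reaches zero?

Check each constraint at x*: land 108/108 (tight); labor 141/155 (slack 14); fertilizer 49/49 (tight).
Since labor is not tight, its dual is 0.
From A_Bᵀ y = c: 3·y_land + 1·y_fertilizer = 9.5; 3·y_land + 2·y_fertilizer = 16.
This yields shadow prices y_land = 1, y_fertilizer = 6.5.
canola enters the basis when its profit ≥ yᵀa₃ = 1·4 + 6.5·1 = 10.5.

10.5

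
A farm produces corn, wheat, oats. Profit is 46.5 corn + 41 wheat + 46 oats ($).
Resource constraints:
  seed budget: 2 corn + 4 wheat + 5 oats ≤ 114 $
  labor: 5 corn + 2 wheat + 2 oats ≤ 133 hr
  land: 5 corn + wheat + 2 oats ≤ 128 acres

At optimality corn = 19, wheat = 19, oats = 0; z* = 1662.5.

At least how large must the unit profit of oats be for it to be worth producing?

At the optimum: seed budget uses 114 of 114 (binding); labor uses 133 of 133 (binding); land uses 114 of 128 (slack = 14).
Since land is not tight, its dual is 0.
Dual feasibility on the basic columns requires 2·y_seed budget + 5·y_labor = 46.5, 4·y_seed budget + 2·y_labor = 41.
→ y_seed budget = 7 and y_labor = 6.5.
oats enters the basis when its profit ≥ yᵀa₃ = 7·5 + 6.5·2 = 48.

48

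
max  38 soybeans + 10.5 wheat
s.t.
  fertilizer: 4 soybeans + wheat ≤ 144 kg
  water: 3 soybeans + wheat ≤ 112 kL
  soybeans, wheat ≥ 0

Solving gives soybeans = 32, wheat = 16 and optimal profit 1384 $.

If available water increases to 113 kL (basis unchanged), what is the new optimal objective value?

1388

At the optimum: fertilizer uses 144 of 144 (binding); water uses 112 of 112 (binding).
The binding rows give the dual system: 4·y_fertilizer + 3·y_water = 38 and 1·y_fertilizer + 1·y_water = 10.5.
→ y_fertilizer = 6.5 and y_water = 4.
Δz = y_water·Δb = 4 × (1) = 4, so new z* = 1384 + 4 = 1388.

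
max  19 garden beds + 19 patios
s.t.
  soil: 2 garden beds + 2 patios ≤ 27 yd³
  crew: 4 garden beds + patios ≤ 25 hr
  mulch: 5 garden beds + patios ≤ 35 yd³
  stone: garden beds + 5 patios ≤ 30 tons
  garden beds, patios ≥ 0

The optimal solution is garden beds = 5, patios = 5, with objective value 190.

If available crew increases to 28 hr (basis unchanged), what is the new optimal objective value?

Binding: crew and stone. Non-binding: soil (7 unused), mulch (5 unused).
Since soil, mulch are not tight, their duals are 0.
The binding rows give the dual system: 4·y_crew + 1·y_stone = 19 and 1·y_crew + 5·y_stone = 19.
→ y_crew = 4 and y_stone = 3.
Δz = y_crew·Δb = 4 × (3) = 12, so new z* = 190 + 12 = 202.

202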